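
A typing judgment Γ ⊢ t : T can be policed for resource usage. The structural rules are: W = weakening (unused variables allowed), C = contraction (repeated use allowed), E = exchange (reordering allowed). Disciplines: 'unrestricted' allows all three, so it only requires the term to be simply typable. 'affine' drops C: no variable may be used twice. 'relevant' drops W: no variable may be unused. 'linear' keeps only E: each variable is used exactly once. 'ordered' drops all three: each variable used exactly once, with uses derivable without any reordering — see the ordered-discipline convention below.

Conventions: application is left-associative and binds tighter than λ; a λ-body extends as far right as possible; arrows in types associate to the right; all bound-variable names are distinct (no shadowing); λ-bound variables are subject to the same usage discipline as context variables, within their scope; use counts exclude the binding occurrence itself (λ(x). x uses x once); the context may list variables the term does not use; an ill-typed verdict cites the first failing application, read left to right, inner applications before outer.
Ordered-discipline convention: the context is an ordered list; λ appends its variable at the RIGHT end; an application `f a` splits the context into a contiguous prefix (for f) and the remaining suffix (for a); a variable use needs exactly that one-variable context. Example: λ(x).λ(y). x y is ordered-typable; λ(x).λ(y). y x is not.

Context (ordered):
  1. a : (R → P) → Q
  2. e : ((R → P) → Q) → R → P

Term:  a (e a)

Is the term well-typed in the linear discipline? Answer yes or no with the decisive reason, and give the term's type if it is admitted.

no — a ×2 used more than once (contraction)
usage: a: 2×; e: 1×
uses in reading order: a, e, a
typing: well-typed at Q
summary: ordered ✗ · linear ✗ · affine ✗ · relevant ✓ · unrestricted ✓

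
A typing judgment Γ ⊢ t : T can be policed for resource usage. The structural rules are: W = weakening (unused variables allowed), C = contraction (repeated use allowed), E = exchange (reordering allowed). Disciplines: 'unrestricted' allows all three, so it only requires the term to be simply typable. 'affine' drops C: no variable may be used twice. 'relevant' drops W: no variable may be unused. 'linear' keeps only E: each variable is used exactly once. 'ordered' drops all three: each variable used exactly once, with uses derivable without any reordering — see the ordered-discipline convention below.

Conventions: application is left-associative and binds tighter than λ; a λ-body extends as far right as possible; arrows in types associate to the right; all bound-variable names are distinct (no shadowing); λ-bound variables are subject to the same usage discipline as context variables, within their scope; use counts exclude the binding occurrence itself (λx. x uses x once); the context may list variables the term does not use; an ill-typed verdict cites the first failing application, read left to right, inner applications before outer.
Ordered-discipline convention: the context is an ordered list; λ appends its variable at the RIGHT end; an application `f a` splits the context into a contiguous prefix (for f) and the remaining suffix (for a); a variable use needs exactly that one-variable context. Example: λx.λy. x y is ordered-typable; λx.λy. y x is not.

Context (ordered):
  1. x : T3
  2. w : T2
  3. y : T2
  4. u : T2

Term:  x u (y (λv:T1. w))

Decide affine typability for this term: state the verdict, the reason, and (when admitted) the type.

no — not simply typable
usage: x: 1×, w: 1×, y: 1×, u: 1×, v (λ-bound): 0×
left-to-right use order: x, u, y, w
typing: ill-typed: non-function type T3 applied to an argument
all disciplines: ordered ✗; linear ✗; affine ✗; relevant ✗; unrestricted ✗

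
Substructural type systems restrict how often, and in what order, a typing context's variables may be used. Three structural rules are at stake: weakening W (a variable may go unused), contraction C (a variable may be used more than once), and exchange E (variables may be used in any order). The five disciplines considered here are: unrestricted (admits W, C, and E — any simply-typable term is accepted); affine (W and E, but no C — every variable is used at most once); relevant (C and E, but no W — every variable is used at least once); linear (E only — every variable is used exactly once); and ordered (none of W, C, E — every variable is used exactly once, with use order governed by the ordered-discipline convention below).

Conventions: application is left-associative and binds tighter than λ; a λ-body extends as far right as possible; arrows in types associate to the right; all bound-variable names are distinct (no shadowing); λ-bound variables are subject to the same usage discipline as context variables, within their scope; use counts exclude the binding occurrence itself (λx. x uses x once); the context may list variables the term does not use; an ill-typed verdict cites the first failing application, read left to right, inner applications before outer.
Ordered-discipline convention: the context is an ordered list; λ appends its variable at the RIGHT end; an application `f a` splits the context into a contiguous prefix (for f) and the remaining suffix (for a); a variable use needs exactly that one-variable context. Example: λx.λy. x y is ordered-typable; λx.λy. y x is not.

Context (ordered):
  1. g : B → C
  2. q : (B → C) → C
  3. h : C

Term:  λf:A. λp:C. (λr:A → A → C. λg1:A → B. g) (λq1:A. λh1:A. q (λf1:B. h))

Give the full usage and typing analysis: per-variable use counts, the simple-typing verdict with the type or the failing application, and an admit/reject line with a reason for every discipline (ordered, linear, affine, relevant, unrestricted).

counts: g: 1, q: 1, h: 1, f (bound): 0, p (bound): 0, r (bound): 0, g1 (bound): 0, q1 (bound): 0, h1 (bound): 0, f1 (bound): 0
left-to-right use order: g, q, h
typing: well-typed at A → C → (A → B) → B → C
ordered: ✗ — f, p, r, g1, q1, h1, f1 left unused
linear: ✗ — f, p, r, g1, q1, h1, f1 left unused
affine: ✓ — at most one use each (g, q, h, f, p, r, g1, q1, h1, f1)
relevant: ✗ — f, p, r, g1, q1, h1, f1 left unused
unrestricted: ✓ — well-typed at A → C → (A → B) → B → C; no restrictions here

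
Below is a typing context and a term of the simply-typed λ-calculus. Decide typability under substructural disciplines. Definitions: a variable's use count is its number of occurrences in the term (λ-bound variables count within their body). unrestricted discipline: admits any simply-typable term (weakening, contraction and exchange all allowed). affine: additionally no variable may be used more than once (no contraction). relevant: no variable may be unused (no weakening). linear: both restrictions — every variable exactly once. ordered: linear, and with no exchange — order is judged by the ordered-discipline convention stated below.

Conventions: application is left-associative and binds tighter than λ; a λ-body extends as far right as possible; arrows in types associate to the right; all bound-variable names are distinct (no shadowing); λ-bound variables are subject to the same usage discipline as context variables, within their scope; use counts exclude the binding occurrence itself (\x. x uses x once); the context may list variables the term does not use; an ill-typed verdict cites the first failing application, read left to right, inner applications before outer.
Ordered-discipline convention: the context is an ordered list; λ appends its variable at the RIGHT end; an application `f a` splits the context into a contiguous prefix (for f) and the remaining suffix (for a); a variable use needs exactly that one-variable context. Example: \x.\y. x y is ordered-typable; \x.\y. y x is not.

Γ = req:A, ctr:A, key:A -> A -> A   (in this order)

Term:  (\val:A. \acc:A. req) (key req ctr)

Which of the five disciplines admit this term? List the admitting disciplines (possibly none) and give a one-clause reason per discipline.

accepted by: unrestricted
variable uses: req: 2; ctr: 1; key: 1; val (λ-bound): 0; acc (λ-bound): 0
order of uses: req, key, req, ctr
typing: well-typed at A -> A
ordered ✗ (req ×2 used more than once (contraction); val, acc left unused)
linear ✗ (req ×2 used more than once (contraction); val, acc left unused)
affine ✗ (req ×2 used more than once (contraction))
relevant ✗ (val, acc left unused)
unrestricted ✓ (typability at A -> A is all that's needed)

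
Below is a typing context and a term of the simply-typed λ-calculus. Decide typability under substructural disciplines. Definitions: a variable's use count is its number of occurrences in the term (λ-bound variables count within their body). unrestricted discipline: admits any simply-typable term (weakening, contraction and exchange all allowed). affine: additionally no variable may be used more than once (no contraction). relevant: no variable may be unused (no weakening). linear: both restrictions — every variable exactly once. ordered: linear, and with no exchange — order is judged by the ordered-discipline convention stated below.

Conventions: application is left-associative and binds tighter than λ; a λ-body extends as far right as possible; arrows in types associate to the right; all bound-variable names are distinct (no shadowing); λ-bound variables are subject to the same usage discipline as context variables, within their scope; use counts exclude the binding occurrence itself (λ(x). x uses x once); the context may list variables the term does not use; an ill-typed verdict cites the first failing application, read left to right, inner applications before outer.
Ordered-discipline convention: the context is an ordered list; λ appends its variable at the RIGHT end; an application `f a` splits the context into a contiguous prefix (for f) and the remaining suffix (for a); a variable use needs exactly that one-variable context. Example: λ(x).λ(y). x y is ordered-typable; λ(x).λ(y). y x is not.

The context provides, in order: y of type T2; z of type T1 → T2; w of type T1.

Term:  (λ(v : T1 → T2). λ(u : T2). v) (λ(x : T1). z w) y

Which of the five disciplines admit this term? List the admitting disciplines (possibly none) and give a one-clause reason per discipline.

admitted in: affine, unrestricted
usage: y: 1×; z: 1×; w: 1×; v (λ-bound): 1×; u (λ-bound): 0×; x (λ-bound): 0×
uses in reading order: v, z, w, y
typing: ✓ — T1 → T2
ordered ✗ (u, x never used (weakening))
linear ✗ (u, x never used (weakening))
affine ✓ (no duplicate uses among y, z, w, v, u, x)
relevant ✗ (u, x never used (weakening))
unrestricted ✓ (typability at T1 → T2 is all that's needed)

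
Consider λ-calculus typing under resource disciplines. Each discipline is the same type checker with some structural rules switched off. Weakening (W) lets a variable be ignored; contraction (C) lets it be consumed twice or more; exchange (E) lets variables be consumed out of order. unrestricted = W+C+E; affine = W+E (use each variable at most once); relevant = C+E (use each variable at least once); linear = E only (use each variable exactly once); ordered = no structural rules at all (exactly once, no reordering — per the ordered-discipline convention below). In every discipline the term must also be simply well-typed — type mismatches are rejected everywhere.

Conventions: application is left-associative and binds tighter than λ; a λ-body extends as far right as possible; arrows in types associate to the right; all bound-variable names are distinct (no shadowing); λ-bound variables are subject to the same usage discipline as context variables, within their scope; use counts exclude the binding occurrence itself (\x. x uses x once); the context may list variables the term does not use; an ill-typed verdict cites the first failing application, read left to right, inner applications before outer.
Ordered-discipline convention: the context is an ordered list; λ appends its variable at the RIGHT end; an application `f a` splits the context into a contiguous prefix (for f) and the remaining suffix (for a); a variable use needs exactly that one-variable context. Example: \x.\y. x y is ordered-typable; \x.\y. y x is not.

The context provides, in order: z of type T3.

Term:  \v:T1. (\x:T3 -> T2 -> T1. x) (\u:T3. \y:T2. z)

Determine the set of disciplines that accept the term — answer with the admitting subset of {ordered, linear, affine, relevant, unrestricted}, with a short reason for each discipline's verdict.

admitted by: none
variable uses: z ×1, v (λ-bound) ×0, x (λ-bound) ×1, u (λ-bound) ×0, y (λ-bound) ×0
left-to-right use order: x, z
typing: ill-typed: a function awaiting T3 -> T2 -> T1 gets T3 -> T2 -> T3
ordered: ✗ — the type mismatch rejects it
linear: ✗ — not simply typable
affine: ✗ — fails simple typing
relevant: ✗ — a type mismatch blocks all five
unrestricted: ✗ — the type mismatch rejects it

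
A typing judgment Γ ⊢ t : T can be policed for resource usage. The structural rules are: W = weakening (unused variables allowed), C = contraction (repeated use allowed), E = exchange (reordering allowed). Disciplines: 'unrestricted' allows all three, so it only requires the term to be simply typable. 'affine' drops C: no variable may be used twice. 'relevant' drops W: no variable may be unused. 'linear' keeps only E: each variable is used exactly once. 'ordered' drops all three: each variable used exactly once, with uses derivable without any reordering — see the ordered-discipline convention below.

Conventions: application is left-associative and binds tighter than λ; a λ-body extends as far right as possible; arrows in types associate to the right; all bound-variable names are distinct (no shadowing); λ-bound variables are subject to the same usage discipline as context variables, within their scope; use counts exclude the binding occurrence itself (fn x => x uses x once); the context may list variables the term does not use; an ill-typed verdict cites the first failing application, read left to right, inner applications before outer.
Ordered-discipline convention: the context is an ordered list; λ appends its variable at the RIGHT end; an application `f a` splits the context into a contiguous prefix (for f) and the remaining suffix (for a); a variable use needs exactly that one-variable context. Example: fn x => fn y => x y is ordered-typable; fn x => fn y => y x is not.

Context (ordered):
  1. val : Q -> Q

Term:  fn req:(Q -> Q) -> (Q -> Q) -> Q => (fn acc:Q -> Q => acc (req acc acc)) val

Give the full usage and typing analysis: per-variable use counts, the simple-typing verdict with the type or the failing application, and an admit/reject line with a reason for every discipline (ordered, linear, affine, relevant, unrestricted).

counts: val=1, req (bound)=1, acc (bound)=3
left-to-right use order: acc, req, acc, acc, val
typing: well-typed at ((Q -> Q) -> (Q -> Q) -> Q) -> Q
ordered: ✗ — acc ×3 used more than once (contraction)
linear: ✗ — acc ×3 used more than once (contraction)
affine: ✗ — acc ×3 used more than once (contraction)
relevant: ✓ — every one of val, req, acc appears
unrestricted: ✓ — well-typed at ((Q -> Q) -> (Q -> Q) -> Q) -> Q; no restrictions here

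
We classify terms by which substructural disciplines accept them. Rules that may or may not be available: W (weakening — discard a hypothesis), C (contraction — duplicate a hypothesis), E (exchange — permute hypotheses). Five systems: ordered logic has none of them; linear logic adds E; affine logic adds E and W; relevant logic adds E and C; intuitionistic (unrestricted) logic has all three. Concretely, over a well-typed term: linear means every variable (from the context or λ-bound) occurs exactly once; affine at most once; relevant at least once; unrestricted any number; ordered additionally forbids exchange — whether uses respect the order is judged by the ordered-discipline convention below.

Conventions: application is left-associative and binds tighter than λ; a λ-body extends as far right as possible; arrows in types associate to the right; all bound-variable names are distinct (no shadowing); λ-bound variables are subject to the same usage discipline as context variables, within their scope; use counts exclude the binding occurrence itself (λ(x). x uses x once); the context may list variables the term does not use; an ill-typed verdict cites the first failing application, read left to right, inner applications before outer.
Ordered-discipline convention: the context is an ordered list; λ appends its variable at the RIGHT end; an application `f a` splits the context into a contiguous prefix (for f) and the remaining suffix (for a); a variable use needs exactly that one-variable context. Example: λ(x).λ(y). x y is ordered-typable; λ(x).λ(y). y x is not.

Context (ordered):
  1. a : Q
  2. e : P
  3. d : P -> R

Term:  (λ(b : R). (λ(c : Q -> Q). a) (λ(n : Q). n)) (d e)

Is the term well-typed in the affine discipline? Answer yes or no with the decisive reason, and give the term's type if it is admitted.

yes — none of a, e, d, b, c, n used more than once; term : Q
variable uses: a=1; e=1; d=1; b [bound]=0; c [bound]=0; n [bound]=1
order of uses: a, n, d, e
typing: well-typed — term : Q
summary: ordered ✗, linear ✗, affine ✓, relevant ✗, unrestricted ✓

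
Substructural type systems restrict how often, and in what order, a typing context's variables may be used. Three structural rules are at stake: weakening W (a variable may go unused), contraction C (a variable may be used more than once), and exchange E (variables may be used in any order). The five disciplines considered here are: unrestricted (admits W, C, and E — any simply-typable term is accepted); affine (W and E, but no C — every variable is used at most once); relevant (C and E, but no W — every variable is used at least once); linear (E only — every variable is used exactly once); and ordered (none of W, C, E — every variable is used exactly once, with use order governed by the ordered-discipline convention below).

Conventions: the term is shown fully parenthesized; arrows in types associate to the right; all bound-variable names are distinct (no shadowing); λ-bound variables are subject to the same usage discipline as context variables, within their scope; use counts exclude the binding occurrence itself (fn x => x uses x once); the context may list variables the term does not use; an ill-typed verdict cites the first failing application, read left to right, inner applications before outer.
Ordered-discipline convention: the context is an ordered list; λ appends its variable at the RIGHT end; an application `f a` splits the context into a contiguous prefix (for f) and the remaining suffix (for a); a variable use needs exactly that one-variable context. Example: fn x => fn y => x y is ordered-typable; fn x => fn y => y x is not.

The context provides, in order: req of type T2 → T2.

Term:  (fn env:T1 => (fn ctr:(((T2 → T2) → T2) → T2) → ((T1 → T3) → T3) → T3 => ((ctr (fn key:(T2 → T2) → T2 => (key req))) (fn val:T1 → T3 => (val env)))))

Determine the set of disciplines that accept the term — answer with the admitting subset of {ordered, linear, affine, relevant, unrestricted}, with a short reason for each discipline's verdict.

admitted by: linear, affine, relevant, unrestricted
usage: req: 1, env (bound): 1, ctr (bound): 1, key (bound): 1, val (bound): 1
uses in reading order: ctr, key, req, val, env
typing: well-typed — term : T1 → ((((T2 → T2) → T2) → T2) → ((T1 → T3) → T3) → T3) → T3
ordered ✗ (use order ctr, key, req, val, env needs exchange)
linear ✓ (exactly-once usage across req, env, ctr, key, val)
affine ✓ (req, env, ctr, key, val: no repeats, contraction unneeded)
relevant ✓ (req, env, ctr, key, val: all used, weakening unneeded)
unrestricted ✓ (typability at T1 → ((((T2 → T2) → T2) → T2) → ((T1 → T3) → T3) → T3) → T3 is all that's needed)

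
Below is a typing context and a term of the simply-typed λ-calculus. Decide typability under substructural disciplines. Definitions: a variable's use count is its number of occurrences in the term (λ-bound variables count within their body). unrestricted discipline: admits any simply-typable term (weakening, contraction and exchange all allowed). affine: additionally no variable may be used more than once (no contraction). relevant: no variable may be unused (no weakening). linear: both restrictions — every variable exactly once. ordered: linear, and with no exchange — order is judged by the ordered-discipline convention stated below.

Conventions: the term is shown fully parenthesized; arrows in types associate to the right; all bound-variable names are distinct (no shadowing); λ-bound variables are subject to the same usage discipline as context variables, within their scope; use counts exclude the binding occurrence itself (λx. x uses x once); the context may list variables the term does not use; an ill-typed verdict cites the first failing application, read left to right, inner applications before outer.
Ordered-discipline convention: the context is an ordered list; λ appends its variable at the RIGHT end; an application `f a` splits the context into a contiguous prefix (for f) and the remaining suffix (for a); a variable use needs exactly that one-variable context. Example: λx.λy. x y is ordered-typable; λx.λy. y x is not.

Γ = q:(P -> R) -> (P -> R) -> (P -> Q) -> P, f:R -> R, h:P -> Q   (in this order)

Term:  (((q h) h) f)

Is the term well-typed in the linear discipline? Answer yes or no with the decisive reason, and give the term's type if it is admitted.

no — not simply typable
usage: q: 1×; f: 1×; h: 2×
uses in reading order: q, h, h, f
typing: ill-typed: argument of type P -> Q where P -> R is required
summary: ordered ✗ · linear ✗ · affine ✗ · relevant ✗ · unrestricted ✗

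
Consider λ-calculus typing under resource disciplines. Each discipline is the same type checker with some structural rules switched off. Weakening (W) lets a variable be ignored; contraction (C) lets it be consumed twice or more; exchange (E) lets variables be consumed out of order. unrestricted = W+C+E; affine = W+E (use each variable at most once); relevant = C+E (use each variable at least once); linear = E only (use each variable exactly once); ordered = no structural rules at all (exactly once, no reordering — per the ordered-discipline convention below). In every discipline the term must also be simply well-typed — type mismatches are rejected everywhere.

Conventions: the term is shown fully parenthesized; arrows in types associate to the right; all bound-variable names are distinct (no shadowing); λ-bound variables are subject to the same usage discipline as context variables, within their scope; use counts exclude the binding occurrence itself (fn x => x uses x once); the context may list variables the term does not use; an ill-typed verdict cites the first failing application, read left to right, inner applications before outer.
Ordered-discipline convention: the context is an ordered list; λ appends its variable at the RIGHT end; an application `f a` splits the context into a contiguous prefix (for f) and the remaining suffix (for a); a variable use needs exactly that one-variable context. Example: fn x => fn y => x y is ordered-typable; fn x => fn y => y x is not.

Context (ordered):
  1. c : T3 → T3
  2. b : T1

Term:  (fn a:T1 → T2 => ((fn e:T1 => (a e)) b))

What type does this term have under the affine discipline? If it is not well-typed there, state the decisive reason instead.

term : (T1 → T2) → T2
use counts: c: 0×, b: 1×, a [bound]: 1×, e [bound]: 1×
order of uses: a, e, b
typing: well-typed — term : (T1 → T2) → T2
per-discipline verdicts: ordered ✗, linear ✗, affine ✓, relevant ✗, unrestricted ✓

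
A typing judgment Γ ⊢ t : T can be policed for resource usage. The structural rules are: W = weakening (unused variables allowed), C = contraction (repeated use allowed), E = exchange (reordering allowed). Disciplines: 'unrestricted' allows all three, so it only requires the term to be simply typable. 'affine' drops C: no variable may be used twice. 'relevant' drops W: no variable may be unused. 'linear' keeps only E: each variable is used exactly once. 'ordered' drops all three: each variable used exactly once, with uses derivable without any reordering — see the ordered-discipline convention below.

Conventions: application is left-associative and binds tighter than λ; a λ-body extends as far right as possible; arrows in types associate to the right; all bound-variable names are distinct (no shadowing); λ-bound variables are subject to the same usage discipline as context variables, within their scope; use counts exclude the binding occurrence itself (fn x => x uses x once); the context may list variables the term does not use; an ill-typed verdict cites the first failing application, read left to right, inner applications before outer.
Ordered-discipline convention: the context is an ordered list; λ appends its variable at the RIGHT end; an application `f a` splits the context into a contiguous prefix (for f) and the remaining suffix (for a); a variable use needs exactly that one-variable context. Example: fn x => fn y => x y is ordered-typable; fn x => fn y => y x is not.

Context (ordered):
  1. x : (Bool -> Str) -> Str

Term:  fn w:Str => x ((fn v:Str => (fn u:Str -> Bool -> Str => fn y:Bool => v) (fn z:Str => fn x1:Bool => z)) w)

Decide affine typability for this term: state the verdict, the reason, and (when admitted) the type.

yes — x, w, v, u, y, z, x1: no repeats, contraction unneeded; term : Str -> Str
counts: x ×1; w (bound) ×1; v (bound) ×1; u (bound) ×0; y (bound) ×0; z (bound) ×1; x1 (bound) ×0
order of uses: x, v, z, w
typing: well-typed — term : Str -> Str
across the five disciplines: ordered ✗ · linear ✗ · affine ✓ · relevant ✗ · unrestricted ✓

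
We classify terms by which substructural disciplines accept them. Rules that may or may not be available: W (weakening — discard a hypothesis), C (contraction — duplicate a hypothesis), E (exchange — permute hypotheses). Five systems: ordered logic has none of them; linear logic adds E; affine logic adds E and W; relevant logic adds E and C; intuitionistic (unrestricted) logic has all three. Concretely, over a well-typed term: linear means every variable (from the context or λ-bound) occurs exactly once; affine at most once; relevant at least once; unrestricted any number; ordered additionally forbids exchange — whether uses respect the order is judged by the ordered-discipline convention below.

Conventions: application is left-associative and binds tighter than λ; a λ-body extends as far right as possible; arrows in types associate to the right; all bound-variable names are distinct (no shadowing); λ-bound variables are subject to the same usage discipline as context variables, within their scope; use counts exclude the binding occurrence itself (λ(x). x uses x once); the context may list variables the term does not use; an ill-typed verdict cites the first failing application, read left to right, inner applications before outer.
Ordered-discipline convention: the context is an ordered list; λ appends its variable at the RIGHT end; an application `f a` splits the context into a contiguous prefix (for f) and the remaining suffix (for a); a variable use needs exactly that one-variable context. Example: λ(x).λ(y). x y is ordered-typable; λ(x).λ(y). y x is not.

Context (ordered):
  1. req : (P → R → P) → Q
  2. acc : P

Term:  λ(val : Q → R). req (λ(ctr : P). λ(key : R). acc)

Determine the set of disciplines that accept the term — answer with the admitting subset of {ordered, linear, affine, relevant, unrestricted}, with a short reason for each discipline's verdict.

admitted in: affine, unrestricted
usage: req ×1, acc ×1, val [bound] ×0, ctr [bound] ×0, key [bound] ×0
use order (left to right): req, acc
typing: the term checks, with type (Q → R) → Q
ordered ✗ (val, ctr, key left unused)
linear ✗ (val, ctr, key left unused)
affine ✓ (none of req, acc, val, ctr, key used more than once)
relevant ✗ (val, ctr, key left unused)
unrestricted ✓ (type-checks ((Q → R) → Q) and nothing is barred)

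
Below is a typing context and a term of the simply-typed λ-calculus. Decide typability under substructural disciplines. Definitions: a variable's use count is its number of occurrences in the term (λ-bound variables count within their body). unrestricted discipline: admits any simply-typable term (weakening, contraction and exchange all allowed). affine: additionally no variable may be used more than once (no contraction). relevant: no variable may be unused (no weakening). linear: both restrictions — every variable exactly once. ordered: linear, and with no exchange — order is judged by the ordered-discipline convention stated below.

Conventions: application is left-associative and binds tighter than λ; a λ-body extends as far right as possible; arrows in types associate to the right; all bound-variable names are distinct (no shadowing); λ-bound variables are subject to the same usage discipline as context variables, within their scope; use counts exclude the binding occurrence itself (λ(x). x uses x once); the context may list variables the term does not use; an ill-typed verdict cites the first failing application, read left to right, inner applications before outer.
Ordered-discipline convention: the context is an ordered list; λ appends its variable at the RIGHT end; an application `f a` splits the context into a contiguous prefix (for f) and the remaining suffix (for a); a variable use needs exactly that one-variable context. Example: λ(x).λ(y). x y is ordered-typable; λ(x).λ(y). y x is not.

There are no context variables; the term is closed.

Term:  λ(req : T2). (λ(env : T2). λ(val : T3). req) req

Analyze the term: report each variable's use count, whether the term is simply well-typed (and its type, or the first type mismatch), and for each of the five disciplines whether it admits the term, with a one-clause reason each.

counts: req (λ-bound) ×2, env (λ-bound) ×0, val (λ-bound) ×0
order of uses: req, req
typing: ✓ — T2 -> T3 -> T2
ordered ✗ (uses contraction: req ×2; env, val left unused)
linear ✗ (uses contraction: req ×2; env, val left unused)
affine ✗ (uses contraction: req ×2)
relevant ✗ (env, val left unused)
unrestricted ✓ (well-typed at T2 -> T3 -> T2; no restrictions here)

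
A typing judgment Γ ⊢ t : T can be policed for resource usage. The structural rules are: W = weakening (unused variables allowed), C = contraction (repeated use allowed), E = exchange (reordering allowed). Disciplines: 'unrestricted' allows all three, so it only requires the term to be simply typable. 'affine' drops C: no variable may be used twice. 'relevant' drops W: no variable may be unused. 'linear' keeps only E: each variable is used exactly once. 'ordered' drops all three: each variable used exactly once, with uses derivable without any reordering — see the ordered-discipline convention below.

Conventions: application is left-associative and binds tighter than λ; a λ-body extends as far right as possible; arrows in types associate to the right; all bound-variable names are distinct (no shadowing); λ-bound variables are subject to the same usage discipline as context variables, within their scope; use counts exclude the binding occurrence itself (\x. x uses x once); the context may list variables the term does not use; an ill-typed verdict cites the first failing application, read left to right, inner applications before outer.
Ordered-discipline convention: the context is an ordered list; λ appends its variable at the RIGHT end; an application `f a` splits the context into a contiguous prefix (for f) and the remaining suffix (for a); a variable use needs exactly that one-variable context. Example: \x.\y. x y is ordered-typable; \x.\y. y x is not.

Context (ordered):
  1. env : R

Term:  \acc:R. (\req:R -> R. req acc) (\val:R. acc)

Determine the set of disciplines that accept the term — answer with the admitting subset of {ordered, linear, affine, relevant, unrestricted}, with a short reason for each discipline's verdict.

admitting disciplines: unrestricted
use counts: env: 0, acc (bound): 2, req (bound): 1, val (bound): 0
order of uses: req, acc, acc
typing: the term checks, with type R -> R
ordered: ✗ — acc ×2 used more than once (contraction); unused: env, val — weakening required
linear: ✗ — acc ×2 used more than once (contraction); unused: env, val — weakening required
affine: ✗ — acc ×2 used more than once (contraction)
relevant: ✗ — unused: env, val — weakening required
unrestricted: ✓ — typability at R -> R is all that's needed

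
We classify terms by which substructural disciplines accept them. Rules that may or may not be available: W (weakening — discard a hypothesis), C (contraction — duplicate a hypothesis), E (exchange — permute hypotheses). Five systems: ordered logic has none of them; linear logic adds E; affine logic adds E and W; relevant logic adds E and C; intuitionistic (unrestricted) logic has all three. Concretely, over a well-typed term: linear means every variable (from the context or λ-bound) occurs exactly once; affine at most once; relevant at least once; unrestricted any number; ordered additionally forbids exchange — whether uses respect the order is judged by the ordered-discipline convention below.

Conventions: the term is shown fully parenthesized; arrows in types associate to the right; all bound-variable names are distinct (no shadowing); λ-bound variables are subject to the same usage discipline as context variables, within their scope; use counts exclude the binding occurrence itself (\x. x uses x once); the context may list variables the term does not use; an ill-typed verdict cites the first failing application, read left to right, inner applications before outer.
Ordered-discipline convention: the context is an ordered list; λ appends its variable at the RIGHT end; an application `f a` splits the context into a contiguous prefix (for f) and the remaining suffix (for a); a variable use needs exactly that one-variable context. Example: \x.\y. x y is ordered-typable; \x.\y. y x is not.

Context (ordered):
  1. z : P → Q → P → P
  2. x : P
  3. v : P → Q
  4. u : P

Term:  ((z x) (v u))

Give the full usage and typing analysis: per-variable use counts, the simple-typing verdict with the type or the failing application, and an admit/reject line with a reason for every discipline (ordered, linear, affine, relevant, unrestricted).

variable uses: z: 1; x: 1; v: 1; u: 1
order of uses: z, x, v, u
typing: ✓ — P → P
ordered: ✓, z, x, v, u once each; derivable with no W/C/E
linear: ✓, exactly-once usage across z, x, v, u
affine: ✓, z, x, v, u: no repeats, contraction unneeded
relevant: ✓, every one of z, x, v, u appears
unrestricted: ✓, well-typed at P → P; no restrictions here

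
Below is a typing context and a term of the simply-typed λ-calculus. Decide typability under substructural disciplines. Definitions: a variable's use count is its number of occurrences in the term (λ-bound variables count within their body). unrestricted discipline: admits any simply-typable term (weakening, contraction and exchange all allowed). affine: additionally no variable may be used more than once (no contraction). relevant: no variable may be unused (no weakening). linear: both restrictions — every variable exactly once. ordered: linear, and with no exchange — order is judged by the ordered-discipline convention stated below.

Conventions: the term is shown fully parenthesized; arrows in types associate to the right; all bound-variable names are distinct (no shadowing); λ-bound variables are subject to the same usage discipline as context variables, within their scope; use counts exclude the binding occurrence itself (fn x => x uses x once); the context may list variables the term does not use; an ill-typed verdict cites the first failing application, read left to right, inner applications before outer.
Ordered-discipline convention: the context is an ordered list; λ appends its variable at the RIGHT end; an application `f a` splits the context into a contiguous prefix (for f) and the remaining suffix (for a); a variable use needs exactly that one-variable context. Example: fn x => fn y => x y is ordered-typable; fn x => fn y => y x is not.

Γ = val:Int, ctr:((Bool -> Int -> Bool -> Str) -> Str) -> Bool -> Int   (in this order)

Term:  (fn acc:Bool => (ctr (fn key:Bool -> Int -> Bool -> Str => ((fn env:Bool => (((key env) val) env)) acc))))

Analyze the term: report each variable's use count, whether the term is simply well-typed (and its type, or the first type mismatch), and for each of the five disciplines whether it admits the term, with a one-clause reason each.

counts: val: 1×, ctr: 1×, acc (λ-bound): 1×, key (λ-bound): 1×, env (λ-bound): 2×
order of uses: ctr, key, env, val, env, acc
typing: well-typed — term : Bool -> Bool -> Int
ordered: ✗, needs contraction — env ×2
linear: ✗, needs contraction — env ×2
affine: ✗, needs contraction — env ×2
relevant: ✓, at least one use each (val, ctr, acc, key, env)
unrestricted: ✓, typability at Bool -> Bool -> Int is all that's needed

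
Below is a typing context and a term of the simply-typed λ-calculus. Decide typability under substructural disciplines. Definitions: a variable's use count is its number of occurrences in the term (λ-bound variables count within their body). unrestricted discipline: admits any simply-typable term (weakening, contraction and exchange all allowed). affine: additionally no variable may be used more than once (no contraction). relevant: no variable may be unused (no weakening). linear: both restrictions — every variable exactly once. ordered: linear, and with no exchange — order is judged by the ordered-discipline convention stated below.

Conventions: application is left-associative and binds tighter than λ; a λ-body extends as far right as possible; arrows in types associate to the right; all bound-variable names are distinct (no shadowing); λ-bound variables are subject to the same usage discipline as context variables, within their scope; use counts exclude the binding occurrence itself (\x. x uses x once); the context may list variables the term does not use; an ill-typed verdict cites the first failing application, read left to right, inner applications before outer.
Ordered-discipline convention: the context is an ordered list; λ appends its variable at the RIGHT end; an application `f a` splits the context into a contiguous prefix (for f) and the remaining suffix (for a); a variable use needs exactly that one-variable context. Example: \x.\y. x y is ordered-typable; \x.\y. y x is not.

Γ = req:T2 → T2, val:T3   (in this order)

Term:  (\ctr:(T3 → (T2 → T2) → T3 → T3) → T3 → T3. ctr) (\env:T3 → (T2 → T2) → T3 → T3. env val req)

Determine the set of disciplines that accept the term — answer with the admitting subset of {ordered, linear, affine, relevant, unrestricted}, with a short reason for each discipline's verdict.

admitted in: linear, affine, relevant, unrestricted
usage: req ×1, val ×1, ctr [bound] ×1, env [bound] ×1
left-to-right use order: ctr, env, val, req
typing: well-typed at (T3 → (T2 → T2) → T3 → T3) → T3 → T3
ordered: ✗, needs exchange: uses follow ctr, env, val, req
linear: ✓, req, val, ctr, env: one use apiece
affine: ✓, req, val, ctr, env: no repeats, contraction unneeded
relevant: ✓, req, val, ctr, env: all used, weakening unneeded
unrestricted: ✓, type-checks ((T3 → (T2 → T2) → T3 → T3) → T3 → T3) and nothing is barred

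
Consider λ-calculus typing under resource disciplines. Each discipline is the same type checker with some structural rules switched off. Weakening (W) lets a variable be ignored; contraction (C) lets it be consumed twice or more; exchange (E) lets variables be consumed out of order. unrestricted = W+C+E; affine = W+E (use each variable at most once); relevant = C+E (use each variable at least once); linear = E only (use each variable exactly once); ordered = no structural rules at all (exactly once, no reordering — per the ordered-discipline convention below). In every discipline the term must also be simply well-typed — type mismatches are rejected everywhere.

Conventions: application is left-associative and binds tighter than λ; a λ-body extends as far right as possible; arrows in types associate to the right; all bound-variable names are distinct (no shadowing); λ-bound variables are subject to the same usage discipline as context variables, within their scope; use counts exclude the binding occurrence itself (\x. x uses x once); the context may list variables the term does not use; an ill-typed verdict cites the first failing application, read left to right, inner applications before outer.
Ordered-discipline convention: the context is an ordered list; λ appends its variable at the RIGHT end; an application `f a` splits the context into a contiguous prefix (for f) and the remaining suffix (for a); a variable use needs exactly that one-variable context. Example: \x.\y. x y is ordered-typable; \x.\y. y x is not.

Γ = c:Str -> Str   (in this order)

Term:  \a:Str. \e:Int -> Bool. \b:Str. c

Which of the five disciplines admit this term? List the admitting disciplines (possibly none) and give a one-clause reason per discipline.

admitting disciplines: affine, unrestricted
variable uses: c ×1; a [bound] ×0; e [bound] ×0; b [bound] ×0
uses in reading order: c
typing: ✓ — Str -> (Int -> Bool) -> Str -> Str -> Str
ordered: ✗, unused: a, e, b — weakening required
linear: ✗, unused: a, e, b — weakening required
affine: ✓, at most one use each (c, a, e, b)
relevant: ✗, unused: a, e, b — weakening required
unrestricted: ✓, simply typable at Str -> (Int -> Bool) -> Str -> Str -> Str; W, C, E all held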